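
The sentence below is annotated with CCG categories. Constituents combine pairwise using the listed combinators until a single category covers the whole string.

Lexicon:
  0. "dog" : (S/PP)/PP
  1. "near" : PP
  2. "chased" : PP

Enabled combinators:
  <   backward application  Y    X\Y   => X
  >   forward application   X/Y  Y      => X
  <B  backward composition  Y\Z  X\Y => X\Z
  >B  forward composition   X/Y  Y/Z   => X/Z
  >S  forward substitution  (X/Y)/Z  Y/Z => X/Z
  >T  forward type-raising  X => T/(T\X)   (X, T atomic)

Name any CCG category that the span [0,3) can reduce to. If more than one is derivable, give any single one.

S

[0,3] S   >
  [0,2] S/PP   >
    [0,1] "dog" : (S/PP)/PP
    [1,2] "near" : PP
  [2,3] "chased" : PP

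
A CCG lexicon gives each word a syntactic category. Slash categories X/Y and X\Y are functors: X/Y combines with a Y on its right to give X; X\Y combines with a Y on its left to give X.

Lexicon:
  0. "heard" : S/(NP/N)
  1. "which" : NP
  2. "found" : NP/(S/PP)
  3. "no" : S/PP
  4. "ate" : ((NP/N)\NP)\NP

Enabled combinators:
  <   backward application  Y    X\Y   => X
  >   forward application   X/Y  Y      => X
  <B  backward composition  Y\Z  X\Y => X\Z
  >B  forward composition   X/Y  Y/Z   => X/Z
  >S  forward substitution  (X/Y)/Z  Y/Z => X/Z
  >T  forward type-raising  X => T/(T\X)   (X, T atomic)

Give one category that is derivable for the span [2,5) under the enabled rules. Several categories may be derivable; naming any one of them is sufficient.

[0,5] S   >
  [0,1] "heard" : S/(NP/N)
  [1,5] NP/N   <
    [1,2] "which" : NP
    [2,5] (NP/N)\NP   <
      [2,4] NP   >
        [2,3] "found" : NP/(S/PP)
        [3,4] "no" : S/PP
      [4,5] "ate" : ((NP/N)\NP)\NP

(NP/N)\NP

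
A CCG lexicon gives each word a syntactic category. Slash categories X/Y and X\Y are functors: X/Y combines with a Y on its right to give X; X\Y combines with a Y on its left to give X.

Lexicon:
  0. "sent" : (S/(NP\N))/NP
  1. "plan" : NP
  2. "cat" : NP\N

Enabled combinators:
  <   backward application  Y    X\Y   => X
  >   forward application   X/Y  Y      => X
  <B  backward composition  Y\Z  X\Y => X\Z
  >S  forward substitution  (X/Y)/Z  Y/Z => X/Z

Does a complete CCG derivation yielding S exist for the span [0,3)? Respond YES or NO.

YES

[0,3] S   >
  [0,2] S/(NP\N)   >
    [0,1] "sent" : (S/(NP\N))/NP
    [1,2] "plan" : NP
  [2,3] "cat" : NP\N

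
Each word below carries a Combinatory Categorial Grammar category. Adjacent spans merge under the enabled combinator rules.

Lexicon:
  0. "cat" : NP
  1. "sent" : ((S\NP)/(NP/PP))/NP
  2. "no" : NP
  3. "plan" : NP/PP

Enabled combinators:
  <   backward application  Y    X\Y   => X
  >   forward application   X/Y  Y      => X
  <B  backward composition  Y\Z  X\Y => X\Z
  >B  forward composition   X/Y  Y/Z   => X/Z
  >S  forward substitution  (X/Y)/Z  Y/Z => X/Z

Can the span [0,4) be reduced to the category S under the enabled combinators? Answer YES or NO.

YES

[0,4] S   <
  [0,1] "cat" : NP
  [1,4] S\NP   >
    [1,3] (S\NP)/(NP/PP)   >
      [1,2] "sent" : ((S\NP)/(NP/PP))/NP
      [2,3] "no" : NP
    [3,4] "plan" : NP/PP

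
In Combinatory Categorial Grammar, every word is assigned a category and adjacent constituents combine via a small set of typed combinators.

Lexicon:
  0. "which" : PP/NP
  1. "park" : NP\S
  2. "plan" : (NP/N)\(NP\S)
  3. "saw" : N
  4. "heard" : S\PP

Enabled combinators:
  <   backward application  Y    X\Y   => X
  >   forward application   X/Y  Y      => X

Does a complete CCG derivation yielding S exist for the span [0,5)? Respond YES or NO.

YES

[0,5] S   <
  [0,4] PP   >
    [0,1] "which" : PP/NP
    [1,4] NP   >
      [1,3] NP/N   <
        [1,2] "park" : NP\S
        [2,3] "plan" : (NP/N)\(NP\S)
      [3,4] "saw" : N
  [4,5] "heard" : S\PP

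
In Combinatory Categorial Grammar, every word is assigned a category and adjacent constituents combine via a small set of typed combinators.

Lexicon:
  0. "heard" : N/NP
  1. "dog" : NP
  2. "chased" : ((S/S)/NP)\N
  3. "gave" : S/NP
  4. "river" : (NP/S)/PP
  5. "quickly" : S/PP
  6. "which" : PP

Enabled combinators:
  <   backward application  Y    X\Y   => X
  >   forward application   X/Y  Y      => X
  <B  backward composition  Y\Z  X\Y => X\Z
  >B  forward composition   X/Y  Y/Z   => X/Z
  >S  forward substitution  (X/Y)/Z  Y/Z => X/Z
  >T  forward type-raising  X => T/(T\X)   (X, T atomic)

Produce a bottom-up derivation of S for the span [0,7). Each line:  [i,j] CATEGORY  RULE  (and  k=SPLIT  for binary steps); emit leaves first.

[0,7] S   >
  [0,4] S/NP   >S
    [0,3] (S/S)/NP   <
      [0,2] N   >
        [0,1] "heard" : N/NP
        [1,2] "dog" : NP
      [2,3] "chased" : ((S/S)/NP)\N
    [3,4] "gave" : S/NP
  [4,7] NP   >
    [4,6] NP/PP   >S
      [4,5] "river" : (NP/S)/PP
      [5,6] "quickly" : S/PP
    [6,7] "which" : PP

[0,1] N/NP  lex  "heard"
[1,2] NP  lex  "dog"
[0,2] N  >  k=1
[2,3] ((S/S)/NP)\N  lex  "chased"
[0,3] (S/S)/NP  <  k=2
[3,4] S/NP  lex  "gave"
[0,4] S/NP  >S  k=3
[4,5] (NP/S)/PP  lex  "river"
[5,6] S/PP  lex  "quickly"
[4,6] NP/PP  >S  k=5
[6,7] PP  lex  "which"
[4,7] NP  >  k=6
[0,7] S  >  k=4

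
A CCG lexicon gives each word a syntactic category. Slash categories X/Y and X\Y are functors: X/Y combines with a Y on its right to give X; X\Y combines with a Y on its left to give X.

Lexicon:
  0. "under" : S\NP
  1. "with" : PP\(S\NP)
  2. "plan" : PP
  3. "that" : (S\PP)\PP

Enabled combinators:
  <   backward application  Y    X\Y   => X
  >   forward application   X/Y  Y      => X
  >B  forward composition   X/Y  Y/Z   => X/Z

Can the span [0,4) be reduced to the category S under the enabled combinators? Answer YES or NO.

YES

[0,4] S   <
  [0,2] PP   <
    [0,1] "under" : S\NP
    [1,2] "with" : PP\(S\NP)
  [2,4] S\PP   <
    [2,3] "plan" : PP
    [3,4] "that" : (S\PP)\PP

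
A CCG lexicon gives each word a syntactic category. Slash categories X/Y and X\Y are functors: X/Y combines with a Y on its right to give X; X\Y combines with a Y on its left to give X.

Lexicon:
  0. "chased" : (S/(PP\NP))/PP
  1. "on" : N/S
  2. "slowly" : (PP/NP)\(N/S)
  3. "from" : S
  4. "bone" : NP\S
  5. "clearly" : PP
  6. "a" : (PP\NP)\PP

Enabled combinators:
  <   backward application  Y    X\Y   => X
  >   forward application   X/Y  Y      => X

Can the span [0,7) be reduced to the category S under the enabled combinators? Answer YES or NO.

YES

[0,7] S   >
  [0,5] S/(PP\NP)   >
    [0,1] "chased" : (S/(PP\NP))/PP
    [1,5] PP   >
      [1,3] PP/NP   <
        [1,2] "on" : N/S
        [2,3] "slowly" : (PP/NP)\(N/S)
      [3,5] NP   <
        [3,4] "from" : S
        [4,5] "bone" : NP\S
  [5,7] PP\NP   <
    [5,6] "clearly" : PP
    [6,7] "a" : (PP\NP)\PP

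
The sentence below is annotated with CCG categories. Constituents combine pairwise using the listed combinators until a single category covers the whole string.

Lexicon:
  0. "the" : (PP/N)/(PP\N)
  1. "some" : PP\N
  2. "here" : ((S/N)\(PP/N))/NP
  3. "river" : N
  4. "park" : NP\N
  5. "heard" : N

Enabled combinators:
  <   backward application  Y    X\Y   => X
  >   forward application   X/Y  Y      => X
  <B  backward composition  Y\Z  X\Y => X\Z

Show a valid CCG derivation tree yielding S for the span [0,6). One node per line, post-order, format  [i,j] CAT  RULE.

[0,1] (PP/N)/(PP\N)  lex  "the"
[1,2] PP\N  lex  "some"
[0,2] PP/N  >  k=1
[2,3] ((S/N)\(PP/N))/NP  lex  "here"
[3,4] N  lex  "river"
[4,5] NP\N  lex  "park"
[3,5] NP  <  k=4
[2,5] (S/N)\(PP/N)  >  k=3
[0,5] S/N  <  k=2
[5,6] N  lex  "heard"
[0,6] S  >  k=5

[0,6] S   >
  [0,5] S/N   <
    [0,2] PP/N   >
      [0,1] "the" : (PP/N)/(PP\N)
      [1,2] "some" : PP\N
    [2,5] (S/N)\(PP/N)   >
      [2,3] "here" : ((S/N)\(PP/N))/NP
      [3,5] NP   <
        [3,4] "river" : N
        [4,5] "park" : NP\N
  [5,6] "heard" : N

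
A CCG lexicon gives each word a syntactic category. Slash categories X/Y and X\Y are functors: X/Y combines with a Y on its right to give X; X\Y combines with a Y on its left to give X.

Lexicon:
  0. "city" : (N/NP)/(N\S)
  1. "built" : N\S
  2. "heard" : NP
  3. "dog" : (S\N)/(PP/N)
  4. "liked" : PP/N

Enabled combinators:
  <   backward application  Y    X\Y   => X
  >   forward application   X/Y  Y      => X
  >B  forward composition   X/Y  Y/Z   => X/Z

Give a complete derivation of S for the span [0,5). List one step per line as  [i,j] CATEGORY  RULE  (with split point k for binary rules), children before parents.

[0,1] (N/NP)/(N\S)  lex  "city"
[1,2] N\S  lex  "built"
[0,2] N/NP  >  k=1
[2,3] NP  lex  "heard"
[0,3] N  >  k=2
[3,4] (S\N)/(PP/N)  lex  "dog"
[4,5] PP/N  lex  "liked"
[3,5] S\N  >  k=4
[0,5] S  <  k=3

[0,5] S   <
  [0,3] N   >
    [0,2] N/NP   >
      [0,1] "city" : (N/NP)/(N\S)
      [1,2] "built" : N\S
    [2,3] "heard" : NP
  [3,5] S\N   >
    [3,4] "dog" : (S\N)/(PP/N)
    [4,5] "liked" : PP/N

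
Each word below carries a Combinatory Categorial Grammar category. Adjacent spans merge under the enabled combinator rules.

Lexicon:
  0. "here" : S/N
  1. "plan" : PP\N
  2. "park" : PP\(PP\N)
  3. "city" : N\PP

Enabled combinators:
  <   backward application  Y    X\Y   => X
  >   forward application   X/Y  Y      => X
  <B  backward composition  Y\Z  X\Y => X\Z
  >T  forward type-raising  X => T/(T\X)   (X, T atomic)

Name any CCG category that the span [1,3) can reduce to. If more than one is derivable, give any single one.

[0,4] S   >
  [0,1] "here" : S/N
  [1,4] N   <
    [1,3] PP   <
      [1,2] "plan" : PP\N
      [2,3] "park" : PP\(PP\N)
    [3,4] "city" : N\PP

PP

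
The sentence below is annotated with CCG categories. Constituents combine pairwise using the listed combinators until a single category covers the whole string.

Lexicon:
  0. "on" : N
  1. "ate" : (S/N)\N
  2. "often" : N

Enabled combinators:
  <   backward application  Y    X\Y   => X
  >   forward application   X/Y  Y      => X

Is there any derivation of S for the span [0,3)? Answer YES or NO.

YES

[0,3] S   >
  [0,2] S/N   <
    [0,1] "on" : N
    [1,2] "ate" : (S/N)\N
  [2,3] "often" : N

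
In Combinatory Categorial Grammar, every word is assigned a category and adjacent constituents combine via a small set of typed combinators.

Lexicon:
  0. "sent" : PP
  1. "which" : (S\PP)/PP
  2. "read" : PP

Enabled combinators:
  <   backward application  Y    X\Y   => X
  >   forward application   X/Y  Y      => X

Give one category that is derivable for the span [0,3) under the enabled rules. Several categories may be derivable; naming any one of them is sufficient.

S

[0,3] S   <
  [0,1] "sent" : PP
  [1,3] S\PP   >
    [1,2] "which" : (S\PP)/PP
    [2,3] "read" : PP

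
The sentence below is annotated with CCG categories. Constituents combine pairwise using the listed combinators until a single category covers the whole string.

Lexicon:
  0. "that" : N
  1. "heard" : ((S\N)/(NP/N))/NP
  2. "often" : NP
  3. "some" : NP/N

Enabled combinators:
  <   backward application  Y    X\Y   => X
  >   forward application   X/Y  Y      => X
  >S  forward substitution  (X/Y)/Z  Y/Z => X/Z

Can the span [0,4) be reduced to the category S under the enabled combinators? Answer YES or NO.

YES

[0,4] S   <
  [0,1] "that" : N
  [1,4] S\N   >
    [1,3] (S\N)/(NP/N)   >
      [1,2] "heard" : ((S\N)/(NP/N))/NP
      [2,3] "often" : NP
    [3,4] "some" : NP/N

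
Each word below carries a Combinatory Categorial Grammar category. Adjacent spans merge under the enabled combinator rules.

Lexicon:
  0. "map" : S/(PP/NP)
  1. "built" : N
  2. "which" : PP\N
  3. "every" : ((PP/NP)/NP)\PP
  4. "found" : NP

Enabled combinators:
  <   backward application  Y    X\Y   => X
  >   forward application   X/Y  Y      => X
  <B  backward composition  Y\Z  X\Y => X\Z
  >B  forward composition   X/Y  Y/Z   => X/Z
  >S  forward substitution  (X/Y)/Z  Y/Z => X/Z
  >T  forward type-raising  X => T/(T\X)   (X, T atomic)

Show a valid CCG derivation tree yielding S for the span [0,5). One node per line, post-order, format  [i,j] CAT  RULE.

[0,1] S/(PP/NP)  lex  "map"
[1,2] N  lex  "built"
[2,3] PP\N  lex  "which"
[1,3] PP  <  k=2
[3,4] ((PP/NP)/NP)\PP  lex  "every"
[1,4] (PP/NP)/NP  <  k=3
[4,5] NP  lex  "found"
[1,5] PP/NP  >  k=4
[0,5] S  >  k=1

[0,5] S   >
  [0,1] "map" : S/(PP/NP)
  [1,5] PP/NP   >
    [1,4] (PP/NP)/NP   <
      [1,3] PP   <
        [1,2] "built" : N
        [2,3] "which" : PP\N
      [3,4] "every" : ((PP/NP)/NP)\PP
    [4,5] "found" : NP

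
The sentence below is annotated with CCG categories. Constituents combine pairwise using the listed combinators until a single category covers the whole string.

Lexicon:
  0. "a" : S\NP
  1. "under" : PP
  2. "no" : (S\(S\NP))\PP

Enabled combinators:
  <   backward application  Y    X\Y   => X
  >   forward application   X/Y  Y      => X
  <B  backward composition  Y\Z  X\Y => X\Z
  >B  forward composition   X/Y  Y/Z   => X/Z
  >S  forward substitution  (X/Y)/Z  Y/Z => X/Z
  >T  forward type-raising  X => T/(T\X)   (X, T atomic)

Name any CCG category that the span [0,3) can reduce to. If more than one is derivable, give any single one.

S

[0,3] S   <
  [0,1] "a" : S\NP
  [1,3] S\(S\NP)   <
    [1,2] "under" : PP
    [2,3] "no" : (S\(S\NP))\PP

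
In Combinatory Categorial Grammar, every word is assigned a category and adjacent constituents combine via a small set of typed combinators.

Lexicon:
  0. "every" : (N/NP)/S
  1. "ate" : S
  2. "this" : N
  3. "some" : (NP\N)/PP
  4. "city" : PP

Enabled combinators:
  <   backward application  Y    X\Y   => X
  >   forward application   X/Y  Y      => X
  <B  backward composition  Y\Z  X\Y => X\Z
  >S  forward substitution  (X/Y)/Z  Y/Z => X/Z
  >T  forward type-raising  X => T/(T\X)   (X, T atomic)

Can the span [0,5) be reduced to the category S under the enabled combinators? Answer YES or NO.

(N/NP)/S S N (NP\N)/PP PP
CKY chart[0,5] = {N, N/(N\N), NP/(NP\N), PP/(PP\N), S/(S\N)}; S ∉ chart

NO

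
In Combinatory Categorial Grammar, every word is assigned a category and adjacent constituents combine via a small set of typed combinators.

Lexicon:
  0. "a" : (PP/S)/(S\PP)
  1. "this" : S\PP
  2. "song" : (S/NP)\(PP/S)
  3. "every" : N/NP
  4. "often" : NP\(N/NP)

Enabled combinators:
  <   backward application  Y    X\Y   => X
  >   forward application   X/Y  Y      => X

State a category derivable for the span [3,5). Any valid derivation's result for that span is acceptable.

[0,5] S   >
  [0,3] S/NP   <
    [0,2] PP/S   >
      [0,1] "a" : (PP/S)/(S\PP)
      [1,2] "this" : S\PP
    [2,3] "song" : (S/NP)\(PP/S)
  [3,5] NP   <
    [3,4] "every" : N/NP
    [4,5] "often" : NP\(N/NP)

NP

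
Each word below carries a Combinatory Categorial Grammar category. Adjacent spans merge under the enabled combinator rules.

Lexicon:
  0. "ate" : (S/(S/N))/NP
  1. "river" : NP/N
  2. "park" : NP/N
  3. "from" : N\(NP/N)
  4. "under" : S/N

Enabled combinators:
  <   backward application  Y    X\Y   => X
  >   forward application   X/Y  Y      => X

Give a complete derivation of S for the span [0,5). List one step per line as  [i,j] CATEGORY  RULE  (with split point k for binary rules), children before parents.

[0,5] S   >
  [0,4] S/(S/N)   >
    [0,1] "ate" : (S/(S/N))/NP
    [1,4] NP   >
      [1,2] "river" : NP/N
      [2,4] N   <
        [2,3] "park" : NP/N
        [3,4] "from" : N\(NP/N)
  [4,5] "under" : S/N

[0,1] (S/(S/N))/NP  lex  "ate"
[1,2] NP/N  lex  "river"
[2,3] NP/N  lex  "park"
[3,4] N\(NP/N)  lex  "from"
[2,4] N  <  k=3
[1,4] NP  >  k=2
[0,4] S/(S/N)  >  k=1
[4,5] S/N  lex  "under"
[0,5] S  >  k=4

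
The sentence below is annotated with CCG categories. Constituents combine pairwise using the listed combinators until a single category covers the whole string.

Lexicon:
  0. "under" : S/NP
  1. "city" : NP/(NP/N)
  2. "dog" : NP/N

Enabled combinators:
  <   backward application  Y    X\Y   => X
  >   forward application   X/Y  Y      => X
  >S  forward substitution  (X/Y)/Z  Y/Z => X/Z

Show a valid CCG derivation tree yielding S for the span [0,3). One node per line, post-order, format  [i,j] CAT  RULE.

[0,3] S   >
  [0,1] "under" : S/NP
  [1,3] NP   >
    [1,2] "city" : NP/(NP/N)
    [2,3] "dog" : NP/N

[0,1] S/NP  lex  "under"
[1,2] NP/(NP/N)  lex  "city"
[2,3] NP/N  lex  "dog"
[1,3] NP  >  k=2
[0,3] S  >  k=1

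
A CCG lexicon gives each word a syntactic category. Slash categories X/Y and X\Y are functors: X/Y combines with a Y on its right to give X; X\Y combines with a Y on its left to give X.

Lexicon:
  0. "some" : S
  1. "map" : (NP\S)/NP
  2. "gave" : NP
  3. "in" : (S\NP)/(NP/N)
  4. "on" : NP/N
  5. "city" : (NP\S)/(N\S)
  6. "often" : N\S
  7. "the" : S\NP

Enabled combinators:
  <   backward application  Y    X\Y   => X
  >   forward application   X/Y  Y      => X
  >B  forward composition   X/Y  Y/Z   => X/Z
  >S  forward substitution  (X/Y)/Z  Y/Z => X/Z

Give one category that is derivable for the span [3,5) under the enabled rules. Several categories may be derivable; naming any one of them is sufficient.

[0,8] S   <
  [0,7] NP   <
    [0,5] S   <
      [0,3] NP   <
        [0,1] "some" : S
        [1,3] NP\S   >
          [1,2] "map" : (NP\S)/NP
          [2,3] "gave" : NP
      [3,5] S\NP   >
        [3,4] "in" : (S\NP)/(NP/N)
        [4,5] "on" : NP/N
    [5,7] NP\S   >
      [5,6] "city" : (NP\S)/(N\S)
      [6,7] "often" : N\S
  [7,8] "the" : S\NP

S\NP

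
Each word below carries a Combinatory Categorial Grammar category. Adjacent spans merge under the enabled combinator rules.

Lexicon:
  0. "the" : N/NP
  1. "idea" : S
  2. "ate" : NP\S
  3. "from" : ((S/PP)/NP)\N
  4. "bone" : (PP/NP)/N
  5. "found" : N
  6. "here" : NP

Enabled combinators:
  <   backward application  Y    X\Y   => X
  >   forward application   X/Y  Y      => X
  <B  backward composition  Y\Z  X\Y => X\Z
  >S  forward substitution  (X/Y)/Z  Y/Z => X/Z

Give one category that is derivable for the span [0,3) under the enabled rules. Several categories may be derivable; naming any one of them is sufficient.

N

[0,7] S   >
  [0,6] S/NP   >S
    [0,4] (S/PP)/NP   <
      [0,3] N   >
        [0,1] "the" : N/NP
        [1,3] NP   <
          [1,2] "idea" : S
          [2,3] "ate" : NP\S
      [3,4] "from" : ((S/PP)/NP)\N
    [4,6] PP/NP   >
      [4,5] "bone" : (PP/NP)/N
      [5,6] "found" : N
  [6,7] "here" : NP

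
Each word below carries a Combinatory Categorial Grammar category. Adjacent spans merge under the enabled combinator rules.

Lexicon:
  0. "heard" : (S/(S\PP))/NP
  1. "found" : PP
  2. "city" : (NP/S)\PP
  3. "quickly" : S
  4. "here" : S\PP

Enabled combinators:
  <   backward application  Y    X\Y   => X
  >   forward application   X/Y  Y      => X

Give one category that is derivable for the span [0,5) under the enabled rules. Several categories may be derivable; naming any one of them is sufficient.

[0,5] S   >
  [0,4] S/(S\PP)   >
    [0,1] "heard" : (S/(S\PP))/NP
    [1,4] NP   >
      [1,3] NP/S   <
        [1,2] "found" : PP
        [2,3] "city" : (NP/S)\PP
      [3,4] "quickly" : S
  [4,5] "here" : S\PP

S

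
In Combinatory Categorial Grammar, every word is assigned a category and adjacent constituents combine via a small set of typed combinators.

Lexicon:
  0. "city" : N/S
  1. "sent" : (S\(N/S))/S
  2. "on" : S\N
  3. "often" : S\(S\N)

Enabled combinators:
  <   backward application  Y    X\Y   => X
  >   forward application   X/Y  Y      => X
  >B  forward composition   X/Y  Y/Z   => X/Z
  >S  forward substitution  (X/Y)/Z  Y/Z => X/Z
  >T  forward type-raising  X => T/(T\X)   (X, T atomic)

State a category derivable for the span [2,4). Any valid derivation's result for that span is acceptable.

[0,4] S   <
  [0,1] "city" : N/S
  [1,4] S\(N/S)   >
    [1,2] "sent" : (S\(N/S))/S
    [2,4] S   <
      [2,3] "on" : S\N
      [3,4] "often" : S\(S\N)

S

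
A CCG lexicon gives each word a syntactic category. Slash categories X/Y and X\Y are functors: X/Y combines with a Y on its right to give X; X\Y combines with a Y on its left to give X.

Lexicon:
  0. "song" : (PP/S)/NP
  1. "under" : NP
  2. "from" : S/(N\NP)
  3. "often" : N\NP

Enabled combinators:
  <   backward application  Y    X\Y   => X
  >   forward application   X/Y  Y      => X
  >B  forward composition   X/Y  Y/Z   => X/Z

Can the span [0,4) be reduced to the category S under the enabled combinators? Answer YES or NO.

(PP/S)/NP NP S/(N\NP) N\NP
CKY chart[0,4] = {PP}; S ∉ chart

NO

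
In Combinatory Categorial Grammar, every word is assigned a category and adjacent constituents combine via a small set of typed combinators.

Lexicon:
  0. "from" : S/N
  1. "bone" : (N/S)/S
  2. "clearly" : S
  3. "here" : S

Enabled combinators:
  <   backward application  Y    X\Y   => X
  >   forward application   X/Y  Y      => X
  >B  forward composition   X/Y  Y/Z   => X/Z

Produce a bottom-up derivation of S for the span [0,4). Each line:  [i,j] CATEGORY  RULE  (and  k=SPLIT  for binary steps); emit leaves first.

[0,4] S   >
  [0,1] "from" : S/N
  [1,4] N   >
    [1,3] N/S   >
      [1,2] "bone" : (N/S)/S
      [2,3] "clearly" : S
    [3,4] "here" : S

[0,1] S/N  lex  "from"
[1,2] (N/S)/S  lex  "bone"
[2,3] S  lex  "clearly"
[1,3] N/S  >  k=2
[3,4] S  lex  "here"
[1,4] N  >  k=3
[0,4] S  >  k=1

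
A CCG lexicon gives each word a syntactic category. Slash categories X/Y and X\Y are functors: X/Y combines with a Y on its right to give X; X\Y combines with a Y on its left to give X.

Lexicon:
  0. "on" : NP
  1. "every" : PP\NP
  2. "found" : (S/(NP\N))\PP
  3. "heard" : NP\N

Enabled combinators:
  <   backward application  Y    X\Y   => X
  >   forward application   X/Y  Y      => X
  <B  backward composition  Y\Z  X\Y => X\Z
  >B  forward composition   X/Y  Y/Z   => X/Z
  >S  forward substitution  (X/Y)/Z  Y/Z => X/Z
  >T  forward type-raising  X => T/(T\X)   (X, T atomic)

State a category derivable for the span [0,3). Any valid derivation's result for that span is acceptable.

[0,4] S   >
  [0,3] S/(NP\N)   <
    [0,2] PP   <
      [0,1] "on" : NP
      [1,2] "every" : PP\NP
    [2,3] "found" : (S/(NP\N))\PP
  [3,4] "heard" : NP\N

S/(NP\N)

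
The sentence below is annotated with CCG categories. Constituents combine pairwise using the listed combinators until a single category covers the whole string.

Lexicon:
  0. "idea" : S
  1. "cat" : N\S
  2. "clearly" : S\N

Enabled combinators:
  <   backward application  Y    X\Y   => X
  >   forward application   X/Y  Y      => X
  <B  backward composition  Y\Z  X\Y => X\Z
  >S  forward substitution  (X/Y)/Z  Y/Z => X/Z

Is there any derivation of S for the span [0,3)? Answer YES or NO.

YES

[0,3] S   <
  [0,2] N   <
    [0,1] "idea" : S
    [1,2] "cat" : N\S
  [2,3] "clearly" : S\N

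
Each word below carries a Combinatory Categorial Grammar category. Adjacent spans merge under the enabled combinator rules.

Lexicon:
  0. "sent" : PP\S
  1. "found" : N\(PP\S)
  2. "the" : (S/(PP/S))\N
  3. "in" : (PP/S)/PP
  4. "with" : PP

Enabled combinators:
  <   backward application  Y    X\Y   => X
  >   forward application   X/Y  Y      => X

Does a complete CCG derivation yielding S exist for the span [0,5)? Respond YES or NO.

[0,5] S   >
  [0,3] S/(PP/S)   <
    [0,2] N   <
      [0,1] "sent" : PP\S
      [1,2] "found" : N\(PP\S)
    [2,3] "the" : (S/(PP/S))\N
  [3,5] PP/S   >
    [3,4] "in" : (PP/S)/PP
    [4,5] "with" : PP

YES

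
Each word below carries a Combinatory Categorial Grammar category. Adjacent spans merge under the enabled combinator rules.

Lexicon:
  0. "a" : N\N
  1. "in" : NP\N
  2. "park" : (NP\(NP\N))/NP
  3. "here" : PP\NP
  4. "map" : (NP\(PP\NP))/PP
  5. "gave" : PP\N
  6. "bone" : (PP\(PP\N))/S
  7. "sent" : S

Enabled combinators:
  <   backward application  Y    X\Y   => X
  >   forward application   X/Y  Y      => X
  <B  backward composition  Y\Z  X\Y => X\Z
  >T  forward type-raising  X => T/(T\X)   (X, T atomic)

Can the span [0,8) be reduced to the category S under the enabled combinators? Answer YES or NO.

NO

N\N NP\N (NP\(NP\N))/NP PP\NP (NP\(PP\NP))/PP PP\N (PP\(PP\N))/S S
CKY chart[0,8] = {N/(N\NP), NP, NP/(NP\NP), PP/(PP\NP), S/(S\NP)}; S ∉ chart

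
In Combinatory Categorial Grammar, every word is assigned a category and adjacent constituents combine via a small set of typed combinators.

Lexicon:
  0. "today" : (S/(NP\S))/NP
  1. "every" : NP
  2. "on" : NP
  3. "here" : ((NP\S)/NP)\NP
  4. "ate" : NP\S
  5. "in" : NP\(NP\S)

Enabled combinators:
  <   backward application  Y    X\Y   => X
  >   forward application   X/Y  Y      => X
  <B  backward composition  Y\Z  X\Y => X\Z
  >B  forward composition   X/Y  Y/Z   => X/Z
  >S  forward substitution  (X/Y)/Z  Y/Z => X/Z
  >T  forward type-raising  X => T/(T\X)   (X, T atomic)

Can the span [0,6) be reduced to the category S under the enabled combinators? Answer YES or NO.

[0,6] S   >
  [0,2] S/(NP\S)   >
    [0,1] "today" : (S/(NP\S))/NP
    [1,2] "every" : NP
  [2,6] NP\S   >
    [2,4] (NP\S)/NP   <
      [2,3] "on" : NP
      [3,4] "here" : ((NP\S)/NP)\NP
    [4,6] NP   <
      [4,5] "ate" : NP\S
      [5,6] "in" : NP\(NP\S)

YES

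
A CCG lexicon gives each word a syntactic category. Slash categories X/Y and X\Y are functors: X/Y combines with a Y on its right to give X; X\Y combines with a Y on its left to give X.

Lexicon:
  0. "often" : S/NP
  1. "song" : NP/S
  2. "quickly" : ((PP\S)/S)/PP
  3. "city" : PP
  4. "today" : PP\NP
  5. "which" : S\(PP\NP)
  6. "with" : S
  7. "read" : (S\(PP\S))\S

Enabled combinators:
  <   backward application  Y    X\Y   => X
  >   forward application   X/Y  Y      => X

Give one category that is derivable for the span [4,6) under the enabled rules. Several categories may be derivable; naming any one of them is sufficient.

[0,8] S   >
  [0,1] "often" : S/NP
  [1,8] NP   >
    [1,2] "song" : NP/S
    [2,8] S   <
      [2,6] PP\S   >
        [2,4] (PP\S)/S   >
          [2,3] "quickly" : ((PP\S)/S)/PP
          [3,4] "city" : PP
        [4,6] S   <
          [4,5] "today" : PP\NP
          [5,6] "which" : S\(PP\NP)
      [6,8] S\(PP\S)   <
        [6,7] "with" : S
        [7,8] "read" : (S\(PP\S))\S

S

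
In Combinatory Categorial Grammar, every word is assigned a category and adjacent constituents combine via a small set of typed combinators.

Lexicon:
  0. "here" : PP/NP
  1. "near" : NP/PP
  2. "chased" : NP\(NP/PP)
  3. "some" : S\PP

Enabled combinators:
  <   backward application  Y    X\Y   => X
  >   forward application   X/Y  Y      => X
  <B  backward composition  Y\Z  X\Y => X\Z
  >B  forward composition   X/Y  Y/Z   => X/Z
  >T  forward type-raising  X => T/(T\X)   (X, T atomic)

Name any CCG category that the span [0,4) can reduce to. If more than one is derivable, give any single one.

S

[0,4] S   <
  [0,3] PP   >
    [0,1] "here" : PP/NP
    [1,3] NP   <
      [1,2] "near" : NP/PP
      [2,3] "chased" : NP\(NP/PP)
  [3,4] "some" : S\PP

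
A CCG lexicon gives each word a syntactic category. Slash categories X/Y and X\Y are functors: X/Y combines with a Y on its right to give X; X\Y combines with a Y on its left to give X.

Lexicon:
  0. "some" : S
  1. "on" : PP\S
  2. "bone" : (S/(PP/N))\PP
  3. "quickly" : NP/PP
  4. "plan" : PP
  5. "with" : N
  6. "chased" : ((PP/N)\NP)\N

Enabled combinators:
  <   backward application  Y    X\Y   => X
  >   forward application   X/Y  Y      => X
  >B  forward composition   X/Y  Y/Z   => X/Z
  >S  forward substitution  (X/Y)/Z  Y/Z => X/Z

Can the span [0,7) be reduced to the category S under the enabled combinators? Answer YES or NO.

[0,7] S   >
  [0,3] S/(PP/N)   <
    [0,2] PP   <
      [0,1] "some" : S
      [1,2] "on" : PP\S
    [2,3] "bone" : (S/(PP/N))\PP
  [3,7] PP/N   <
    [3,5] NP   >
      [3,4] "quickly" : NP/PP
      [4,5] "plan" : PP
    [5,7] (PP/N)\NP   <
      [5,6] "with" : N
      [6,7] "chased" : ((PP/N)\NP)\N

YES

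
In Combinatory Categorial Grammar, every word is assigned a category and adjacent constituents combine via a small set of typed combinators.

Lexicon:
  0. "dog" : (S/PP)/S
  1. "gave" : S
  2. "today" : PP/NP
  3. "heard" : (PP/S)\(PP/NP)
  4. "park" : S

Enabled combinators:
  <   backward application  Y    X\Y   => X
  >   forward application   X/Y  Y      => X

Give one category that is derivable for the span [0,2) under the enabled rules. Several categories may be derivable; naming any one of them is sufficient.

[0,5] S   >
  [0,2] S/PP   >
    [0,1] "dog" : (S/PP)/S
    [1,2] "gave" : S
  [2,5] PP   >
    [2,4] PP/S   <
      [2,3] "today" : PP/NP
      [3,4] "heard" : (PP/S)\(PP/NP)
    [4,5] "park" : S

S/PP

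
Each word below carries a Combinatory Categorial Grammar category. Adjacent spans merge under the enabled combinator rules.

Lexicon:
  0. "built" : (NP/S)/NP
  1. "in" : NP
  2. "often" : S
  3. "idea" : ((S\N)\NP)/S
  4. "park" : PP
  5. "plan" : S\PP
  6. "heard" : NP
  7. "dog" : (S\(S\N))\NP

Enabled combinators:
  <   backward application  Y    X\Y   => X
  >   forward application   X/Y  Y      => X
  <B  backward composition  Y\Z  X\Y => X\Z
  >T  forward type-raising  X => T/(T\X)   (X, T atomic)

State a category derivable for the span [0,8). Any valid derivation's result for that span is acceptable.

S

[0,8] S   <
  [0,6] S\N   <
    [0,3] NP   >
      [0,2] NP/S   >
        [0,1] "built" : (NP/S)/NP
        [1,2] "in" : NP
      [2,3] "often" : S
    [3,6] (S\N)\NP   >
      [3,4] "idea" : ((S\N)\NP)/S
      [4,6] S   <
        [4,5] "park" : PP
        [5,6] "plan" : S\PP
  [6,8] S\(S\N)   <
    [6,7] "heard" : NP
    [7,8] "dog" : (S\(S\N))\NP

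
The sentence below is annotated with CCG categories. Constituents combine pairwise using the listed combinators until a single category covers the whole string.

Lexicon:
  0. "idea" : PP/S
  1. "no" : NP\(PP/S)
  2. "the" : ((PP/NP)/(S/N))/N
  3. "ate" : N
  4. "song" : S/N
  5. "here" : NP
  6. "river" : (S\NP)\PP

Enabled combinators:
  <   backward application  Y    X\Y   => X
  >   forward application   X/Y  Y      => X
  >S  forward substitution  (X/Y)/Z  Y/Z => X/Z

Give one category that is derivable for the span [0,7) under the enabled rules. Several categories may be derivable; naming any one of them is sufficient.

S

[0,7] S   <
  [0,2] NP   <
    [0,1] "idea" : PP/S
    [1,2] "no" : NP\(PP/S)
  [2,7] S\NP   <
    [2,6] PP   >
      [2,5] PP/NP   >
        [2,4] (PP/NP)/(S/N)   >
          [2,3] "the" : ((PP/NP)/(S/N))/N
          [3,4] "ate" : N
        [4,5] "song" : S/N
      [5,6] "here" : NP
    [6,7] "river" : (S\NP)\PP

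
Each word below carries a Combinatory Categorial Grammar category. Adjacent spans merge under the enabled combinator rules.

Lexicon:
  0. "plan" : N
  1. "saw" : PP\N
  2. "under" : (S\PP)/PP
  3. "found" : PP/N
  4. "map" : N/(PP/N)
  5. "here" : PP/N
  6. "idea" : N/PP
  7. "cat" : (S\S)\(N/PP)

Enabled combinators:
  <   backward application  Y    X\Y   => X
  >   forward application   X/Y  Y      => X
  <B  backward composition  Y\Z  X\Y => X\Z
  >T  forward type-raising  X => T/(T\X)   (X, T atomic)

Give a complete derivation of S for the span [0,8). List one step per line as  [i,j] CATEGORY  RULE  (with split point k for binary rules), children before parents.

[0,1] N  lex  "plan"
[0,1] PP/(PP\N)  >T
[1,2] PP\N  lex  "saw"
[0,2] PP  >  k=1
[2,3] (S\PP)/PP  lex  "under"
[3,4] PP/N  lex  "found"
[4,5] N/(PP/N)  lex  "map"
[5,6] PP/N  lex  "here"
[4,6] N  >  k=5
[3,6] PP  >  k=4
[2,6] S\PP  >  k=3
[6,7] N/PP  lex  "idea"
[7,8] (S\S)\(N/PP)  lex  "cat"
[6,8] S\S  <  k=7
[2,8] S\PP  <B  k=6
[0,8] S  <  k=2

[0,8] S   <
  [0,2] PP   >
    [0,1] PP/(PP\N)   >T
      [0,1] "plan" : N
    [1,2] "saw" : PP\N
  [2,8] S\PP   <B
    [2,6] S\PP   >
      [2,3] "under" : (S\PP)/PP
      [3,6] PP   >
        [3,4] "found" : PP/N
        [4,6] N   >
          [4,5] "map" : N/(PP/N)
          [5,6] "here" : PP/N
    [6,8] S\S   <
      [6,7] "idea" : N/PP
      [7,8] "cat" : (S\S)\(N/PP)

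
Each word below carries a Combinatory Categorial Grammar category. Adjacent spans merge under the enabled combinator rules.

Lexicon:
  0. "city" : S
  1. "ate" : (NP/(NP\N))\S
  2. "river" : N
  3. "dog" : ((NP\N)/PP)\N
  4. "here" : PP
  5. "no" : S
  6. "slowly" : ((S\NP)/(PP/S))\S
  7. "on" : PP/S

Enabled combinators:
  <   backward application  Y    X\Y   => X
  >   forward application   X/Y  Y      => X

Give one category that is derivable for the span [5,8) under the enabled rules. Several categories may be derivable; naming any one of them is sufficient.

S\NP

[0,8] S   <
  [0,5] NP   >
    [0,2] NP/(NP\N)   <
      [0,1] "city" : S
      [1,2] "ate" : (NP/(NP\N))\S
    [2,5] NP\N   >
      [2,4] (NP\N)/PP   <
        [2,3] "river" : N
        [3,4] "dog" : ((NP\N)/PP)\N
      [4,5] "here" : PP
  [5,8] S\NP   >
    [5,7] (S\NP)/(PP/S)   <
      [5,6] "no" : S
      [6,7] "slowly" : ((S\NP)/(PP/S))\S
    [7,8] "on" : PP/S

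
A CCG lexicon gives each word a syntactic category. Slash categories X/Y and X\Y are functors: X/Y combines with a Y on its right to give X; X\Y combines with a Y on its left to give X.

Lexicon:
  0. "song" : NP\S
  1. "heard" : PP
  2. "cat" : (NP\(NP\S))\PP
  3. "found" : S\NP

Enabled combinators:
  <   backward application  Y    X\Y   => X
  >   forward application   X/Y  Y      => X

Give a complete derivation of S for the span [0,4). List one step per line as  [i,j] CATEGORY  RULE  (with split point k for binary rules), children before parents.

[0,4] S   <
  [0,3] NP   <
    [0,1] "song" : NP\S
    [1,3] NP\(NP\S)   <
      [1,2] "heard" : PP
      [2,3] "cat" : (NP\(NP\S))\PP
  [3,4] "found" : S\NP

[0,1] NP\S  lex  "song"
[1,2] PP  lex  "heard"
[2,3] (NP\(NP\S))\PP  lex  "cat"
[1,3] NP\(NP\S)  <  k=2
[0,3] NP  <  k=1
[3,4] S\NP  lex  "found"
[0,4] S  <  k=3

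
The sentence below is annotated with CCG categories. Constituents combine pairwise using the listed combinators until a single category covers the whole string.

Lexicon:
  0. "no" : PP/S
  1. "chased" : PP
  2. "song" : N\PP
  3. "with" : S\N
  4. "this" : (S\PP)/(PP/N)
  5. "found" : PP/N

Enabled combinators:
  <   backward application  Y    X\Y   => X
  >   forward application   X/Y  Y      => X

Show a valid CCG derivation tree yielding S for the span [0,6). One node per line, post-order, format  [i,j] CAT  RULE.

[0,1] PP/S  lex  "no"
[1,2] PP  lex  "chased"
[2,3] N\PP  lex  "song"
[1,3] N  <  k=2
[3,4] S\N  lex  "with"
[1,4] S  <  k=3
[0,4] PP  >  k=1
[4,5] (S\PP)/(PP/N)  lex  "this"
[5,6] PP/N  lex  "found"
[4,6] S\PP  >  k=5
[0,6] S  <  k=4

[0,6] S   <
  [0,4] PP   >
    [0,1] "no" : PP/S
    [1,4] S   <
      [1,3] N   <
        [1,2] "chased" : PP
        [2,3] "song" : N\PP
      [3,4] "with" : S\N
  [4,6] S\PP   >
    [4,5] "this" : (S\PP)/(PP/N)
    [5,6] "found" : PP/N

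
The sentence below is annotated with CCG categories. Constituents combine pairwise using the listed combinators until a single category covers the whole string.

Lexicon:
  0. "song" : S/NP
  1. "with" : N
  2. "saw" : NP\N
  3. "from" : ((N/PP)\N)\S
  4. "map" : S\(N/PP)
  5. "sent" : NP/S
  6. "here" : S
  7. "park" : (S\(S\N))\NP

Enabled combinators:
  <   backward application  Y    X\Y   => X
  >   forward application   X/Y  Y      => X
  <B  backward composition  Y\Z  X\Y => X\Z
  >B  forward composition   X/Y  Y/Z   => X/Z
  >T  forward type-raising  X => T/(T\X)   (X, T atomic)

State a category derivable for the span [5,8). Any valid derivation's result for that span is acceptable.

S\(S\N)

[0,8] S   <
  [0,5] S\N   <B
    [0,4] (N/PP)\N   <
      [0,3] S   >
        [0,1] "song" : S/NP
        [1,3] NP   >
          [1,2] NP/(NP\N)   >T
            [1,2] "with" : N
          [2,3] "saw" : NP\N
      [3,4] "from" : ((N/PP)\N)\S
    [4,5] "map" : S\(N/PP)
  [5,8] S\(S\N)   <
    [5,7] NP   >
      [5,6] "sent" : NP/S
      [6,7] "here" : S
    [7,8] "park" : (S\(S\N))\NP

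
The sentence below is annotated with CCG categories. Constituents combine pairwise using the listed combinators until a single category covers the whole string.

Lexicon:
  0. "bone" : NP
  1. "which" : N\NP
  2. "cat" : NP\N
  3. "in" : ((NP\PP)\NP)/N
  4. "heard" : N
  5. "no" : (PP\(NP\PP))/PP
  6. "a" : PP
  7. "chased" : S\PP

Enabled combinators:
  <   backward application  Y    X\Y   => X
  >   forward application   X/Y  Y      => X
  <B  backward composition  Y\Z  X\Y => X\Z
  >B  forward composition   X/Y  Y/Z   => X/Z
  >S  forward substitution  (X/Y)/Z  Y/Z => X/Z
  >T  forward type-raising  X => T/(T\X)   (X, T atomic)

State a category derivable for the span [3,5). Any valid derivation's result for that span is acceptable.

[0,8] S   <
  [0,1] "bone" : NP
  [1,8] S\NP   <B
    [1,3] NP\NP   <B
      [1,2] "which" : N\NP
      [2,3] "cat" : NP\N
    [3,8] S\NP   <B
      [3,7] PP\NP   <B
        [3,5] (NP\PP)\NP   >
          [3,4] "in" : ((NP\PP)\NP)/N
          [4,5] "heard" : N
        [5,7] PP\(NP\PP)   >
          [5,6] "no" : (PP\(NP\PP))/PP
          [6,7] "a" : PP
      [7,8] "chased" : S\PP

(NP\PP)\NP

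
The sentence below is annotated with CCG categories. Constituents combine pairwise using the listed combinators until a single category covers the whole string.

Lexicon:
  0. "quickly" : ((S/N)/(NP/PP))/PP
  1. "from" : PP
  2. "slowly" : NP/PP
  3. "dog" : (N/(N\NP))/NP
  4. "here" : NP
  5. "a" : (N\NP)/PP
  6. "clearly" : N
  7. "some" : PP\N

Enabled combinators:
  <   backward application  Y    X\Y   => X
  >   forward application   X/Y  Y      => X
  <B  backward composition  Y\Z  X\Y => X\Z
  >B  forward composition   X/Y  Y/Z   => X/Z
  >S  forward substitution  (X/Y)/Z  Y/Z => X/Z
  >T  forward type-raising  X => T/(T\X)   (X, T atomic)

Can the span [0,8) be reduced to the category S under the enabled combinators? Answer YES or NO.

[0,8] S   >
  [0,3] S/N   >
    [0,2] (S/N)/(NP/PP)   >
      [0,1] "quickly" : ((S/N)/(NP/PP))/PP
      [1,2] "from" : PP
    [2,3] "slowly" : NP/PP
  [3,8] N   >
    [3,5] N/(N\NP)   >
      [3,4] "dog" : (N/(N\NP))/NP
      [4,5] "here" : NP
    [5,8] N\NP   >
      [5,6] "a" : (N\NP)/PP
      [6,8] PP   >
        [6,7] PP/(PP\N)   >T
          [6,7] "clearly" : N
        [7,8] "some" : PP\N

YES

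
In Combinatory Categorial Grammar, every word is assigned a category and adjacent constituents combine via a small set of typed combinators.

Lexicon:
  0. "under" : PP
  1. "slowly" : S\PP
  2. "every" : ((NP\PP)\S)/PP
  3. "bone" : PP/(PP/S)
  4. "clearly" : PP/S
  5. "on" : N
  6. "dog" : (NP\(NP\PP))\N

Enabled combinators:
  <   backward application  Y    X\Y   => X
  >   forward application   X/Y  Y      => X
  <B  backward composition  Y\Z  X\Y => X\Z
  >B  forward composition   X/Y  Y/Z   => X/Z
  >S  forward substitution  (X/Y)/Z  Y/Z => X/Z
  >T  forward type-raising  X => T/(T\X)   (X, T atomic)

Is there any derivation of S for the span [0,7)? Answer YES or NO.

NO

PP S\PP ((NP\PP)\S)/PP PP/(PP/S) PP/S N (NP\(NP\PP))\N
CKY chart[0,7] = {N/(N\NP), NP, NP/(NP\NP), PP/(PP\NP), S/(S\NP)}; S ∉ chart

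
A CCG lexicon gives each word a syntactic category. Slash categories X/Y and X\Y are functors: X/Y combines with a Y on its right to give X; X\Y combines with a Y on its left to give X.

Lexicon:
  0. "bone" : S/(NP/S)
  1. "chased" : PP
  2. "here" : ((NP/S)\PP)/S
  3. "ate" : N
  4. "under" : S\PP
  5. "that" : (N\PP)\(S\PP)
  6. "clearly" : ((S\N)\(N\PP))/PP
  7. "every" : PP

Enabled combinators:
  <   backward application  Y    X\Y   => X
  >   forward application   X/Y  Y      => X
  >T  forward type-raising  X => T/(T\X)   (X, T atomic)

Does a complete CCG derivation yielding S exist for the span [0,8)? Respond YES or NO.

[0,8] S   >
  [0,1] "bone" : S/(NP/S)
  [1,8] NP/S   <
    [1,2] "chased" : PP
    [2,8] (NP/S)\PP   >
      [2,3] "here" : ((NP/S)\PP)/S
      [3,8] S   <
        [3,4] "ate" : N
        [4,8] S\N   <
          [4,6] N\PP   <
            [4,5] "under" : S\PP
            [5,6] "that" : (N\PP)\(S\PP)
          [6,8] (S\N)\(N\PP)   >
            [6,7] "clearly" : ((S\N)\(N\PP))/PP
            [7,8] "every" : PP

YES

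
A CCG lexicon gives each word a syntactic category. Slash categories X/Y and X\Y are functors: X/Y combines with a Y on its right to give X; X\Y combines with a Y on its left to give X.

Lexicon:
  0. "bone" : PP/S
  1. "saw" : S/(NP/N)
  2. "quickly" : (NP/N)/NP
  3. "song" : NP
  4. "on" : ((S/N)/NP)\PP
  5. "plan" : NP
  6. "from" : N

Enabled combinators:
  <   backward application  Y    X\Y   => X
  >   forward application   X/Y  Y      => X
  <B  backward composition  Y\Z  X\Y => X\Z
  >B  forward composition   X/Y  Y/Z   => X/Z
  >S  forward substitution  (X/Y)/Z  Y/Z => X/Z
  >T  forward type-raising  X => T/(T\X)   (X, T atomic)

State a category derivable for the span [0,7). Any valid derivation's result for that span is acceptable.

S

[0,7] S   >
  [0,6] S/N   >
    [0,5] (S/N)/NP   <
      [0,4] PP   >
        [0,1] "bone" : PP/S
        [1,4] S   >
          [1,3] S/NP   >B
            [1,2] "saw" : S/(NP/N)
            [2,3] "quickly" : (NP/N)/NP
          [3,4] "song" : NP
      [4,5] "on" : ((S/N)/NP)\PP
    [5,6] "plan" : NP
  [6,7] "from" : N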